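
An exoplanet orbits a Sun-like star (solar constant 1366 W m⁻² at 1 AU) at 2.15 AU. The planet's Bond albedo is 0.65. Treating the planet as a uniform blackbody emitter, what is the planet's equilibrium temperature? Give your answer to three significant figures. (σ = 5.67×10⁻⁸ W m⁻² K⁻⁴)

Flux at 2.15 AU: S = 1366/2.15² = 296 W m⁻².
Energy balance: absorbed = emitted ⇒ πR²·S(1−A) = 4πR²·σT_eq⁴, so T_eq⁴ = S(1−A)/(4σ).
T_eq = [296 × 0.35 / (4 × 5.67×10⁻⁸)]^(1/4) = (4.56×10⁸)^(1/4) = 146 K.

T_eq ≈ 146 K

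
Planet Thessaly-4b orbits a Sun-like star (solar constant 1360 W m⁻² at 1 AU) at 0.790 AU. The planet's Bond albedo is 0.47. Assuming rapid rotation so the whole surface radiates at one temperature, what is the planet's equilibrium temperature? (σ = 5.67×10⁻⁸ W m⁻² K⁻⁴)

Flux at 0.790 AU: S = 1360/0.790² = 2180 W m⁻².
Energy balance: absorbed = emitted ⇒ πR²·S(1−A) = 4πR²·σT_eq⁴, so T_eq⁴ = S(1−A)/(4σ).
T_eq = [2180 × 0.53 / (4 × 5.67×10⁻⁸)]^(1/4) = (5.09×10⁹)^(1/4) = 267 K.

T_eq ≈ 267 K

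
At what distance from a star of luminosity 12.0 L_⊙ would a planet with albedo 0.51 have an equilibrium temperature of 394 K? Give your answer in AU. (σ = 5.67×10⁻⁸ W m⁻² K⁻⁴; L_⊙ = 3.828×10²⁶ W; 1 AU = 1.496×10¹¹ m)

d ≈ 1.21 AU

L = 12.0 × 3.828×10²⁶ = 4.59×10²⁷ W.
From T_eq⁴ = L(1−A)/(16πσd²): d = √[L(1−A)/(16πσT_eq⁴)].
d = √[4.59×10²⁷ × 0.49 / (16π × 5.67×10⁻⁸ × (394)⁴)] = 1.81×10¹¹ m = 1.21 AU.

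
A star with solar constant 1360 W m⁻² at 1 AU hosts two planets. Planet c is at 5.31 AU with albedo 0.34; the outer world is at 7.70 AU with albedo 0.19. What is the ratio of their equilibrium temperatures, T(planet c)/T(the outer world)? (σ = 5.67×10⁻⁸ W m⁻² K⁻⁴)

T₁/T₂ ≈ 1.144

T_eq = [S₀(1−A)/(4σd²)]^(1/4), so T ∝ (1−A)^(1/4) / √d.
T₁ = [1360×0.66/(4×5.67×10⁻⁸×5.31²)]^(1/4) = 108.85 K.
T₂ = [1360×0.81/(4×5.67×10⁻⁸×7.70²)]^(1/4) = 95.14 K.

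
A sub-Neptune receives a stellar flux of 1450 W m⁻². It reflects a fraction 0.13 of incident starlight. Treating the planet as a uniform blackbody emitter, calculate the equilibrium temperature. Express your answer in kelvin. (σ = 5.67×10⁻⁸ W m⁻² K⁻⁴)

T_eq ≈ 273 K

Energy balance: absorbed = emitted ⇒ πR²·S(1−A) = 4πR²·σT_eq⁴, so T_eq⁴ = S(1−A)/(4σ).
T_eq = [1450 × 0.87 / (4 × 5.67×10⁻⁸)]^(1/4) = (5.56×10⁹)^(1/4) = 273 K.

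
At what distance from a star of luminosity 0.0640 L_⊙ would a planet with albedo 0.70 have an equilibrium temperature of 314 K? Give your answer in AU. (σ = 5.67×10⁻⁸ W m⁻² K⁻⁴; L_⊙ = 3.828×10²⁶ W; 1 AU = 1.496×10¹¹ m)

L = 0.0640 × 3.828×10²⁶ = 2.45×10²⁵ W.
From T_eq⁴ = L(1−A)/(16πσd²): d = √[L(1−A)/(16πσT_eq⁴)].
d = √[2.45×10²⁵ × 0.30 / (16π × 5.67×10⁻⁸ × (314)⁴)] = 1.63×10¹⁰ m = 0.109 AU.

d ≈ 0.109 AU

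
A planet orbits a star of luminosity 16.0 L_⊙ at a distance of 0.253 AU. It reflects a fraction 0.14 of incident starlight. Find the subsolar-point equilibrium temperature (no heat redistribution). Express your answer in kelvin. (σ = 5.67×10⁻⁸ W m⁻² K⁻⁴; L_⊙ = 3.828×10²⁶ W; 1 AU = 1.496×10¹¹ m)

T_ss ≈ 1510 K

d = 0.253 AU = 3.78×10¹⁰ m.
L = 16.0 × 3.828×10²⁶ = 6.12×10²⁷ W.
Flux: S = L/(4πd²) = 6.12×10²⁷/(4π×(3.78×10¹⁰)²) = 3.40×10⁵ W m⁻².
At the subsolar point the surface absorbs S(1−A) and emits σT⁴ per unit area — no factor of 4, since only the local patch is in balance.
T = [3.40×10⁵ × 0.86 / 5.67×10⁻⁸]^(1/4) = (5.16×10¹²)^(1/4) = 1510 K.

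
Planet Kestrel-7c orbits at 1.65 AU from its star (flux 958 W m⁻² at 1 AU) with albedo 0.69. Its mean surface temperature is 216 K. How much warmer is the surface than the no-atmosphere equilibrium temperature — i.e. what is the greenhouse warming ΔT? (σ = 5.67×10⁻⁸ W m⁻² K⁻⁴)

S = 958/1.65² = 351.9 W m⁻².
T_eq = [S(1−A)/(4σ)]^(1/4) = [351.9×0.31/(4×5.67×10⁻⁸)]^(1/4) = 148.1 K.
ΔT = T_surf − T_eq = 216 − 148.1.

ΔT ≈ 67.9 K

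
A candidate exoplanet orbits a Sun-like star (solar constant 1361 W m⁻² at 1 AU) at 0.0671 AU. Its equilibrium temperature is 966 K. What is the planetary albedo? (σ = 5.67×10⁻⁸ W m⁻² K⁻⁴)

Flux at 0.0671 AU: S = 1361/0.0671² = 3.02×10⁵ W m⁻².
From T_eq⁴ = S(1−A)/(4σ): 1−A = 4σT_eq⁴/S.
1−A = 4 × 5.67×10⁻⁸ × (966)⁴ / 3.02×10⁵ = 0.653.

A ≈ 0.35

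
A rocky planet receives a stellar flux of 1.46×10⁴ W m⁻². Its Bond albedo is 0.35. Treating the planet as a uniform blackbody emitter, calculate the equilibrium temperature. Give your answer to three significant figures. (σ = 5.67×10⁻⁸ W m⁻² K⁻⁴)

Energy balance: absorbed = emitted ⇒ πR²·S(1−A) = 4πR²·σT_eq⁴, so T_eq⁴ = S(1−A)/(4σ).
T_eq = [1.46×10⁴ × 0.65 / (4 × 5.67×10⁻⁸)]^(1/4) = (4.18×10¹⁰)^(1/4) = 452 K.

T_eq ≈ 452 K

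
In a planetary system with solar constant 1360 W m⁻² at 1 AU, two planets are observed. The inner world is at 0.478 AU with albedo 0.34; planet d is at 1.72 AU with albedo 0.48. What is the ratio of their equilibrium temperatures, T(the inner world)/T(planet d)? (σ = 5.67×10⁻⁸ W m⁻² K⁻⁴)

T₁/T₂ ≈ 2.013

T_eq = [S₀(1−A)/(4σd²)]^(1/4), so T ∝ (1−A)^(1/4) / √d.
T₁ = [1360×0.66/(4×5.67×10⁻⁸×0.478²)]^(1/4) = 362.78 K.
T₂ = [1360×0.52/(4×5.67×10⁻⁸×1.72²)]^(1/4) = 180.18 K.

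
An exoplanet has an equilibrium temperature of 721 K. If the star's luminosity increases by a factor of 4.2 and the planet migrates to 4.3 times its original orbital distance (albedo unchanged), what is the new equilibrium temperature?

T_eq ∝ L^(1/4) · d^(−1/2).
T′ = 721 × 4.2^(1/4) / 4.3^(1/2) = 498 K.

T_eq ≈ 498 K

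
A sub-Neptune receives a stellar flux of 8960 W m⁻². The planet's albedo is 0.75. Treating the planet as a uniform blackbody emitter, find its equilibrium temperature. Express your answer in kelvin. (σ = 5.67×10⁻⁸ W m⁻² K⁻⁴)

T_eq ≈ 315 K

Energy balance: absorbed = emitted ⇒ πR²·S(1−A) = 4πR²·σT_eq⁴, so T_eq⁴ = S(1−A)/(4σ).
T_eq = [8960 × 0.25 / (4 × 5.67×10⁻⁸)]^(1/4) = (9.88×10⁹)^(1/4) = 315 K.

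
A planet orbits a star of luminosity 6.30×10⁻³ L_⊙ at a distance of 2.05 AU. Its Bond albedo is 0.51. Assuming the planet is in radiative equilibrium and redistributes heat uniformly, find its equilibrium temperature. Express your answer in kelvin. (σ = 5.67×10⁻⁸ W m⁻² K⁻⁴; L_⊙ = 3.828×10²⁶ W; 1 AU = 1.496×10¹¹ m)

T_eq ≈ 45.8 K

d = 2.05 AU = 3.07×10¹¹ m.
L = 6.30×10⁻³ × 3.828×10²⁶ = 2.41×10²⁴ W.
Flux: S = L/(4πd²) = 2.41×10²⁴/(4π×(3.07×10¹¹)²) = 2.04 W m⁻².
Energy balance: absorbed = emitted ⇒ πR²·S(1−A) = 4πR²·σT_eq⁴, so T_eq⁴ = S(1−A)/(4σ).
T_eq = [2.04 × 0.49 / (4 × 5.67×10⁻⁸)]^(1/4) = (4.41×10⁶)^(1/4) = 45.8 K.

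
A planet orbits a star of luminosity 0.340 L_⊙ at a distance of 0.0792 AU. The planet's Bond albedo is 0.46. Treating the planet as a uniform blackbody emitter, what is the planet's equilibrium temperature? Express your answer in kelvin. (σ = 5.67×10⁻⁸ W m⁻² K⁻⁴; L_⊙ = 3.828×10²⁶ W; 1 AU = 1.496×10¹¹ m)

d = 0.0792 AU = 1.18×10¹⁰ m.
L = 0.340 × 3.828×10²⁶ = 1.30×10²⁶ W.
Flux: S = L/(4πd²) = 1.30×10²⁶/(4π×(1.18×10¹⁰)²) = 7.38×10⁴ W m⁻².
Energy balance: absorbed = emitted ⇒ πR²·S(1−A) = 4πR²·σT_eq⁴, so T_eq⁴ = S(1−A)/(4σ).
T_eq = [7.38×10⁴ × 0.54 / (4 × 5.67×10⁻⁸)]^(1/4) = (1.76×10¹¹)^(1/4) = 647 K.

T_eq ≈ 647 K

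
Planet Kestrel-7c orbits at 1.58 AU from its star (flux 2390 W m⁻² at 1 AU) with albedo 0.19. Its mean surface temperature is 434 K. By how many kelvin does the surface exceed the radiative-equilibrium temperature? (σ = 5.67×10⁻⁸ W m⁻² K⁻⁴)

S = 2390/1.58² = 957.4 W m⁻².
T_eq = [S(1−A)/(4σ)]^(1/4) = [957.4×0.81/(4×5.67×10⁻⁸)]^(1/4) = 241.8 K.
ΔT = T_surf − T_eq = 434 − 241.8.

ΔT ≈ 192.2 K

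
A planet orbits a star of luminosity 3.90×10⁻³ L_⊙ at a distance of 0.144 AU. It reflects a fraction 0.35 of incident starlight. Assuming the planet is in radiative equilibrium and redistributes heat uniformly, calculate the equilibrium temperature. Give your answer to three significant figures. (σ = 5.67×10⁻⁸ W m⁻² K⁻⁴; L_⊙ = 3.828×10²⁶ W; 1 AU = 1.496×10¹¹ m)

T_eq ≈ 165 K

d = 0.144 AU = 2.15×10¹⁰ m.
L = 3.90×10⁻³ × 3.828×10²⁶ = 1.49×10²⁴ W.
Flux: S = L/(4πd²) = 1.49×10²⁴/(4π×(2.15×10¹⁰)²) = 256 W m⁻².
Energy balance: absorbed = emitted ⇒ πR²·S(1−A) = 4πR²·σT_eq⁴, so T_eq⁴ = S(1−A)/(4σ).
T_eq = [256 × 0.65 / (4 × 5.67×10⁻⁸)]^(1/4) = (7.34×10⁸)^(1/4) = 165 K.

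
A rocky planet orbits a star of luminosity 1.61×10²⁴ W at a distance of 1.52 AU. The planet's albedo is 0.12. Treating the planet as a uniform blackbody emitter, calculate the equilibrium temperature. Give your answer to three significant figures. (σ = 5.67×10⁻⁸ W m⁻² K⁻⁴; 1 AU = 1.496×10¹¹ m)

d = 1.52 AU = 2.27×10¹¹ m.
Flux: S = L/(4πd²) = 1.61×10²⁴/(4π×(2.27×10¹¹)²) = 2.48 W m⁻².
Energy balance: absorbed = emitted ⇒ πR²·S(1−A) = 4πR²·σT_eq⁴, so T_eq⁴ = S(1−A)/(4σ).
T_eq = [2.48 × 0.88 / (4 × 5.67×10⁻⁸)]^(1/4) = (9.61×10⁶)^(1/4) = 55.7 K.

T_eq ≈ 55.7 K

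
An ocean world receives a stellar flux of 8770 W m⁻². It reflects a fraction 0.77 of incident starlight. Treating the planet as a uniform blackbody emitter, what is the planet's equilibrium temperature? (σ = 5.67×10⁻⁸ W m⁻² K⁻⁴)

T_eq ≈ 307 K

Energy balance: absorbed = emitted ⇒ πR²·S(1−A) = 4πR²·σT_eq⁴, so T_eq⁴ = S(1−A)/(4σ).
T_eq = [8770 × 0.23 / (4 × 5.67×10⁻⁸)]^(1/4) = (8.89×10⁹)^(1/4) = 307 K.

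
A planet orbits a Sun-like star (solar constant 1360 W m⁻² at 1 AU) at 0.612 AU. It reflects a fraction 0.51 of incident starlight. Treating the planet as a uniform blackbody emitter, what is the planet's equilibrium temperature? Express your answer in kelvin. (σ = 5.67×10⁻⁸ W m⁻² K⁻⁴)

Flux at 0.612 AU: S = 1360/0.612² = 3630 W m⁻².
Energy balance: absorbed = emitted ⇒ πR²·S(1−A) = 4πR²·σT_eq⁴, so T_eq⁴ = S(1−A)/(4σ).
T_eq = [3630 × 0.49 / (4 × 5.67×10⁻⁸)]^(1/4) = (7.84×10⁹)^(1/4) = 298 K.

T_eq ≈ 298 K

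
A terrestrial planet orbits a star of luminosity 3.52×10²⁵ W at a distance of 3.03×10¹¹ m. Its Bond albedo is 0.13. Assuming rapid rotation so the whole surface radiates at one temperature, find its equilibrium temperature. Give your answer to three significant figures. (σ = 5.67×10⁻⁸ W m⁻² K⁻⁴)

T_eq ≈ 104 K

Flux: S = L/(4πd²) = 3.52×10²⁵/(4π×(3.03×10¹¹)²) = 30.5 W m⁻².
Energy balance: absorbed = emitted ⇒ πR²·S(1−A) = 4πR²·σT_eq⁴, so T_eq⁴ = S(1−A)/(4σ).
T_eq = [30.5 × 0.87 / (4 × 5.67×10⁻⁸)]^(1/4) = (1.17×10⁸)^(1/4) = 104 K.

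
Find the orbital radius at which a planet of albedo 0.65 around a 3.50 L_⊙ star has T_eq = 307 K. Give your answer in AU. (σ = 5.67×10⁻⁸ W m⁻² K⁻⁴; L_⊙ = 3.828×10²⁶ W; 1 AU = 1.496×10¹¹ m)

d ≈ 0.910 AU

L = 3.50 × 3.828×10²⁶ = 1.34×10²⁷ W.
From T_eq⁴ = L(1−A)/(16πσd²): d = √[L(1−A)/(16πσT_eq⁴)].
d = √[1.34×10²⁷ × 0.35 / (16π × 5.67×10⁻⁸ × (307)⁴)] = 1.36×10¹¹ m = 0.910 AU.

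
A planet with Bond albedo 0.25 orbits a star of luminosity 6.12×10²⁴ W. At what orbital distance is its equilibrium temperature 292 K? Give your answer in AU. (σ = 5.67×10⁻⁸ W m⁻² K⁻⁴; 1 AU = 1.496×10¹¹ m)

From T_eq⁴ = L(1−A)/(16πσd²): d = √[L(1−A)/(16πσT_eq⁴)].
d = √[6.12×10²⁴ × 0.75 / (16π × 5.67×10⁻⁸ × (292)⁴)] = 1.49×10¹⁰ m = 0.0995 AU.

d ≈ 0.0995 AU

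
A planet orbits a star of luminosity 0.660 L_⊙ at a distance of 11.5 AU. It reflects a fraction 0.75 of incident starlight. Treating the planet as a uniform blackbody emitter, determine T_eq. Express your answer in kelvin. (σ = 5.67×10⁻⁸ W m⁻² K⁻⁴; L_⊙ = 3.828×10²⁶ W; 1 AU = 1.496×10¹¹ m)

d = 11.5 AU = 1.72×10¹² m.
L = 0.660 × 3.828×10²⁶ = 2.53×10²⁶ W.
Flux: S = L/(4πd²) = 2.53×10²⁶/(4π×(1.72×10¹²)²) = 6.79 W m⁻².
Energy balance: absorbed = emitted ⇒ πR²·S(1−A) = 4πR²·σT_eq⁴, so T_eq⁴ = S(1−A)/(4σ).
T_eq = [6.79 × 0.25 / (4 × 5.67×10⁻⁸)]^(1/4) = (7.49×10⁶)^(1/4) = 52.3 K.

T_eq ≈ 52.3 K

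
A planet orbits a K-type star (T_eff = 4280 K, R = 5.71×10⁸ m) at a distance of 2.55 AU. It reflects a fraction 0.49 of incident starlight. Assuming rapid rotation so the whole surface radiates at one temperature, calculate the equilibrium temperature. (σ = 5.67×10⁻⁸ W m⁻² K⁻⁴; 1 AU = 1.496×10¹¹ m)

d = 2.55 AU = 3.81×10¹¹ m.
L = 4πR_⋆²σT_⋆⁴ = 4π(5.71×10⁸)² × 5.67×10⁻⁸ × (4280)⁴ = 7.80×10²⁵ W.
S = L/(4πd²) = 42.6 W m⁻².
Energy balance: absorbed = emitted ⇒ πR²·S(1−A) = 4πR²·σT_eq⁴, so T_eq⁴ = S(1−A)/(4σ).
T_eq = [42.6 × 0.51 / (4 × 5.67×10⁻⁸)]^(1/4) = (9.59×10⁷)^(1/4) = 98.9 K.

T_eq ≈ 98.9 K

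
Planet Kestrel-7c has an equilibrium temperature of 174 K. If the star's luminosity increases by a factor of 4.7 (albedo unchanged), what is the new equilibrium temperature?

T_eq ∝ L^(1/4) · d^(−1/2).
T′ = 174 × 4.7^(1/4) = 256 K.

T_eq ≈ 256 K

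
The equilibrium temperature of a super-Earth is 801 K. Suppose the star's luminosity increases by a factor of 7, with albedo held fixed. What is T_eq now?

T_eq ∝ L^(1/4) · d^(−1/2).
T′ = 801 × 7^(1/4) = 1300 K.

T_eq ≈ 1300 K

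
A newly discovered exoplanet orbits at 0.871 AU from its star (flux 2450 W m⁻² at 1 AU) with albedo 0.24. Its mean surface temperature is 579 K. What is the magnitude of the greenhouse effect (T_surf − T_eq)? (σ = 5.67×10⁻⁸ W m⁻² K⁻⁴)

S = 2450/0.871² = 3229 W m⁻².
T_eq = [S(1−A)/(4σ)]^(1/4) = [3229×0.76/(4×5.67×10⁻⁸)]^(1/4) = 322.5 K.
ΔT = T_surf − T_eq = 579 − 322.5.

ΔT ≈ 256.5 K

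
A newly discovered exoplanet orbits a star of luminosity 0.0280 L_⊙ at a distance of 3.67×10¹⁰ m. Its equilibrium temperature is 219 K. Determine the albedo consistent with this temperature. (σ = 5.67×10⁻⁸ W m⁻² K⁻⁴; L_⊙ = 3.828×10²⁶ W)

L = 0.0280 × 3.828×10²⁶ = 1.07×10²⁵ W.
Flux: S = L/(4πd²) = 1.07×10²⁵/(4π×(3.67×10¹⁰)²) = 633 W m⁻².
From T_eq⁴ = S(1−A)/(4σ): 1−A = 4σT_eq⁴/S.
1−A = 4 × 5.67×10⁻⁸ × (219)⁴ / 633 = 0.824.

A ≈ 0.18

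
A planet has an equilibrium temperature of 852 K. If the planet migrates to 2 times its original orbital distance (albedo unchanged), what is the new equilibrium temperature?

T_eq ∝ L^(1/4) · d^(−1/2).
T′ = 852 / 2^(1/2) = 602 K.

T_eq ≈ 602 K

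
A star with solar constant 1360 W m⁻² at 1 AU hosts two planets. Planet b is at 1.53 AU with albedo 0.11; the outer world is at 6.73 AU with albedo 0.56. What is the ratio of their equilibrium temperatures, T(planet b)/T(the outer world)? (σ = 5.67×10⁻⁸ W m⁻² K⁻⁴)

T₁/T₂ ≈ 2.501

T_eq = [S₀(1−A)/(4σd²)]^(1/4), so T ∝ (1−A)^(1/4) / √d.
T₁ = [1360×0.89/(4×5.67×10⁻⁸×1.53²)]^(1/4) = 218.51 K.
T₂ = [1360×0.44/(4×5.67×10⁻⁸×6.73²)]^(1/4) = 87.36 K.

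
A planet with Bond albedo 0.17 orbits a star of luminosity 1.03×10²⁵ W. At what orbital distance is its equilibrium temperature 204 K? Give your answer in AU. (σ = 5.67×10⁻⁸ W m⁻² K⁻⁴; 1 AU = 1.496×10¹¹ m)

From T_eq⁴ = L(1−A)/(16πσd²): d = √[L(1−A)/(16πσT_eq⁴)].
d = √[1.03×10²⁵ × 0.83 / (16π × 5.67×10⁻⁸ × (204)⁴)] = 4.16×10¹⁰ m = 0.278 AU.

d ≈ 0.278 AU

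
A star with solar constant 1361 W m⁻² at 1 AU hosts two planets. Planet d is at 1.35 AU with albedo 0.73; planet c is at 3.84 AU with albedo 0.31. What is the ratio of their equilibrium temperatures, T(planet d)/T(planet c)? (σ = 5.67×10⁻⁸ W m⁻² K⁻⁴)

T₁/T₂ ≈ 1.334

T_eq = [S₀(1−A)/(4σd²)]^(1/4), so T ∝ (1−A)^(1/4) / √d.
T₁ = [1361×0.27/(4×5.67×10⁻⁸×1.35²)]^(1/4) = 172.67 K.
T₂ = [1361×0.69/(4×5.67×10⁻⁸×3.84²)]^(1/4) = 129.45 K.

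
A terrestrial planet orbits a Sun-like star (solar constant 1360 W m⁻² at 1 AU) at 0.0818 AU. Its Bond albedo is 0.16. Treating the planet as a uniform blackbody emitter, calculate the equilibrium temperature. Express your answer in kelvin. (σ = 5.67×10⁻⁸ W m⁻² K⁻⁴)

T_eq ≈ 931 K

Flux at 0.0818 AU: S = 1360/0.0818² = 2.03×10⁵ W m⁻².
Energy balance: absorbed = emitted ⇒ πR²·S(1−A) = 4πR²·σT_eq⁴, so T_eq⁴ = S(1−A)/(4σ).
T_eq = [2.03×10⁵ × 0.84 / (4 × 5.67×10⁻⁸)]^(1/4) = (7.53×10¹¹)^(1/4) = 931 K.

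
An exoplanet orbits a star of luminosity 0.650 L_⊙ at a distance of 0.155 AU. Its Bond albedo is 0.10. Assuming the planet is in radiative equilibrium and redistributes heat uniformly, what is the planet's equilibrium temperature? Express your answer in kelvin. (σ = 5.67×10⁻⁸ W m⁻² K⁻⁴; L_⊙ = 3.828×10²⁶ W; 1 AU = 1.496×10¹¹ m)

d = 0.155 AU = 2.32×10¹⁰ m.
L = 0.650 × 3.828×10²⁶ = 2.49×10²⁶ W.
Flux: S = L/(4πd²) = 2.49×10²⁶/(4π×(2.32×10¹⁰)²) = 3.68×10⁴ W m⁻².
Energy balance: absorbed = emitted ⇒ πR²·S(1−A) = 4πR²·σT_eq⁴, so T_eq⁴ = S(1−A)/(4σ).
T_eq = [3.68×10⁴ × 0.90 / (4 × 5.67×10⁻⁸)]^(1/4) = (1.46×10¹¹)^(1/4) = 618 K.

T_eq ≈ 618 K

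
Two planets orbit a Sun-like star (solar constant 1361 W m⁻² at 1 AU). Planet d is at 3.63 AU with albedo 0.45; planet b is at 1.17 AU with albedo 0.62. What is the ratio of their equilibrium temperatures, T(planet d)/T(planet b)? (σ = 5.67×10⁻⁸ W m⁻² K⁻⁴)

T₁/T₂ ≈ 0.623

T_eq = [S₀(1−A)/(4σd²)]^(1/4), so T ∝ (1−A)^(1/4) / √d.
T₁ = [1361×0.55/(4×5.67×10⁻⁸×3.63²)]^(1/4) = 125.80 K.
T₂ = [1361×0.38/(4×5.67×10⁻⁸×1.17²)]^(1/4) = 202.03 K.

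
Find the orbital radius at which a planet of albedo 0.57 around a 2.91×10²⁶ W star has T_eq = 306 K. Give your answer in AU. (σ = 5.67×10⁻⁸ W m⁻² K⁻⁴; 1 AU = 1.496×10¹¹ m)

From T_eq⁴ = L(1−A)/(16πσd²): d = √[L(1−A)/(16πσT_eq⁴)].
d = √[2.91×10²⁶ × 0.43 / (16π × 5.67×10⁻⁸ × (306)⁴)] = 7.08×10¹⁰ m = 0.473 AU.

d ≈ 0.473 AU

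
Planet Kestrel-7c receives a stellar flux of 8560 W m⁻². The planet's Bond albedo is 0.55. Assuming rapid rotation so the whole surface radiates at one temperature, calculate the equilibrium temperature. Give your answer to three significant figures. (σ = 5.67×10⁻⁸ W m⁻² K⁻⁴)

Energy balance: absorbed = emitted ⇒ πR²·S(1−A) = 4πR²·σT_eq⁴, so T_eq⁴ = S(1−A)/(4σ).
T_eq = [8560 × 0.45 / (4 × 5.67×10⁻⁸)]^(1/4) = (1.70×10¹⁰)^(1/4) = 361 K.

T_eq ≈ 361 K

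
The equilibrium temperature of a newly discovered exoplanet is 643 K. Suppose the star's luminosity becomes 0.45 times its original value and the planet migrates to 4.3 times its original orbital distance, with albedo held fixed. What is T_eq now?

T_eq ≈ 254 K

T_eq ∝ L^(1/4) · d^(−1/2).
T′ = 643 × 0.45^(1/4) / 4.3^(1/2) = 254 K.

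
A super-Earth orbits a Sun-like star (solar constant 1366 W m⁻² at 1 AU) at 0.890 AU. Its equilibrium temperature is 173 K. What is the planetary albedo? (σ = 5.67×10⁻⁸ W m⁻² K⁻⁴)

A ≈ 0.88

Flux at 0.890 AU: S = 1366/0.890² = 1720 W m⁻².
From T_eq⁴ = S(1−A)/(4σ): 1−A = 4σT_eq⁴/S.
1−A = 4 × 5.67×10⁻⁸ × (173)⁴ / 1720 = 0.118.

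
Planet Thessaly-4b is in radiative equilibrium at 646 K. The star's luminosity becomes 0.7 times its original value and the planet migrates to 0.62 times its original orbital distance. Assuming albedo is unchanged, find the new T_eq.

T_eq ∝ L^(1/4) · d^(−1/2).
T′ = 646 × 0.7^(1/4) / 0.62^(1/2) = 750 K.

T_eq ≈ 750 K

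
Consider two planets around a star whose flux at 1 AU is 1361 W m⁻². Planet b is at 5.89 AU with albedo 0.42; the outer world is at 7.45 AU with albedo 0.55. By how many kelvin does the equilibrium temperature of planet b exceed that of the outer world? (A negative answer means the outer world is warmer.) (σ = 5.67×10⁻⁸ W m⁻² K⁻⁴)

T_eq = [S₀(1−A)/(4σd²)]^(1/4), so T ∝ (1−A)^(1/4) / √d.
T₁ = [1361×0.58/(4×5.67×10⁻⁸×5.89²)]^(1/4) = 100.08 K.
T₂ = [1361×0.45/(4×5.67×10⁻⁸×7.45²)]^(1/4) = 83.52 K.

ΔT ≈ 16.6 K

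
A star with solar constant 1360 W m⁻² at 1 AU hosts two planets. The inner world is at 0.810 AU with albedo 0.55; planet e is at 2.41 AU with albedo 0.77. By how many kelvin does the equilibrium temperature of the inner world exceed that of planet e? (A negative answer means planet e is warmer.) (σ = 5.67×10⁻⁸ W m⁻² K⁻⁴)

T_eq = [S₀(1−A)/(4σd²)]^(1/4), so T ∝ (1−A)^(1/4) / √d.
T₁ = [1360×0.45/(4×5.67×10⁻⁸×0.810²)]^(1/4) = 253.24 K.
T₂ = [1360×0.23/(4×5.67×10⁻⁸×2.41²)]^(1/4) = 124.14 K.

ΔT ≈ 129.1 K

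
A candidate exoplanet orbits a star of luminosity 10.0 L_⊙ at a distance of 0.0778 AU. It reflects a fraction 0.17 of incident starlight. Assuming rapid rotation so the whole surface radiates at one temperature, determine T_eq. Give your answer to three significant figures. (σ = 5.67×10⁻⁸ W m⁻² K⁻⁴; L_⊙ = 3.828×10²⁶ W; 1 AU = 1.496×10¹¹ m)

d = 0.0778 AU = 1.16×10¹⁰ m.
L = 10.0 × 3.828×10²⁶ = 3.83×10²⁷ W.
Flux: S = L/(4πd²) = 3.83×10²⁷/(4π×(1.16×10¹⁰)²) = 2.25×10⁶ W m⁻².
Energy balance: absorbed = emitted ⇒ πR²·S(1−A) = 4πR²·σT_eq⁴, so T_eq⁴ = S(1−A)/(4σ).
T_eq = [2.25×10⁶ × 0.83 / (4 × 5.67×10⁻⁸)]^(1/4) = (8.23×10¹²)^(1/4) = 1690 K.

T_eq ≈ 1690 K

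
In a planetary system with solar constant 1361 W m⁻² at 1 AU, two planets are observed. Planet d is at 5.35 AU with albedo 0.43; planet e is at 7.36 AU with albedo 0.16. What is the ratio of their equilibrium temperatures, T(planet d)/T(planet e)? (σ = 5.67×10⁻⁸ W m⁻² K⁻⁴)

T_eq = [S₀(1−A)/(4σd²)]^(1/4), so T ∝ (1−A)^(1/4) / √d.
T₁ = [1361×0.57/(4×5.67×10⁻⁸×5.35²)]^(1/4) = 104.56 K.
T₂ = [1361×0.84/(4×5.67×10⁻⁸×7.36²)]^(1/4) = 98.22 K.

T₁/T₂ ≈ 1.065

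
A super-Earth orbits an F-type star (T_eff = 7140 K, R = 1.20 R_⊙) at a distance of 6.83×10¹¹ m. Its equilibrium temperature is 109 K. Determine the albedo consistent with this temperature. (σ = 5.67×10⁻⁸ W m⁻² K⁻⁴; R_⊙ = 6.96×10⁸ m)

R_⋆ = 1.20 × 6.96×10⁸ = 8.35×10⁸ m.
L = 4πR_⋆²σT_⋆⁴ = 4π(8.35×10⁸)² × 5.67×10⁻⁸ × (7140)⁴ = 1.29×10²⁷ W.
S = L/(4πd²) = 220 W m⁻².
From T_eq⁴ = S(1−A)/(4σ): 1−A = 4σT_eq⁴/S.
1−A = 4 × 5.67×10⁻⁸ × (109)⁴ / 220 = 0.145.

A ≈ 0.85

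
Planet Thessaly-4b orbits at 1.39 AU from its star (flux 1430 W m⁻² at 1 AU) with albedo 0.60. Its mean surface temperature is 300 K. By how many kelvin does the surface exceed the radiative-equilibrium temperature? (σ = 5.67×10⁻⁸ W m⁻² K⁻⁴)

S = 1430/1.39² = 740.1 W m⁻².
T_eq = [S(1−A)/(4σ)]^(1/4) = [740.1×0.40/(4×5.67×10⁻⁸)]^(1/4) = 190.1 K.
ΔT = T_surf − T_eq = 300 − 190.1.

ΔT ≈ 109.9 K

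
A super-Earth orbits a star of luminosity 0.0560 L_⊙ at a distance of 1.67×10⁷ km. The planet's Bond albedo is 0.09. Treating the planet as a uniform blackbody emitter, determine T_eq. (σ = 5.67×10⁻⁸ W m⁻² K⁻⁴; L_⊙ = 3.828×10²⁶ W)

T_eq ≈ 396 K

d = 1.67×10⁷ km = 1.67×10¹⁰ m.
L = 0.0560 × 3.828×10²⁶ = 2.14×10²⁵ W.
Flux: S = L/(4πd²) = 2.14×10²⁵/(4π×(1.67×10¹⁰)²) = 6120 W m⁻².
Energy balance: absorbed = emitted ⇒ πR²·S(1−A) = 4πR²·σT_eq⁴, so T_eq⁴ = S(1−A)/(4σ).
T_eq = [6120 × 0.91 / (4 × 5.67×10⁻⁸)]^(1/4) = (2.45×10¹⁰)^(1/4) = 396 K.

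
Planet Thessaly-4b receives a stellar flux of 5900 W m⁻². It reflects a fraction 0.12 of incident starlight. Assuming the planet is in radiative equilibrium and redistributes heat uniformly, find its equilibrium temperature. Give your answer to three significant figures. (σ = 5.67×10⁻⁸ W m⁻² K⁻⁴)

T_eq ≈ 389 K

Energy balance: absorbed = emitted ⇒ πR²·S(1−A) = 4πR²·σT_eq⁴, so T_eq⁴ = S(1−A)/(4σ).
T_eq = [5900 × 0.88 / (4 × 5.67×10⁻⁸)]^(1/4) = (2.29×10¹⁰)^(1/4) = 389 K.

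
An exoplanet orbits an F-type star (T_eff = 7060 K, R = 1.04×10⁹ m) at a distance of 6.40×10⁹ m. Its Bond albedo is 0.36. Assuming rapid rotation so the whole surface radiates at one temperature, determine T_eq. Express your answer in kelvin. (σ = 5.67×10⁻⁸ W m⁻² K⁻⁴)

T_eq ≈ 1800 K

L = 4πR_⋆²σT_⋆⁴ = 4π(1.04×10⁹)² × 5.67×10⁻⁸ × (7060)⁴ = 1.91×10²⁷ W.
S = L/(4πd²) = 3.72×10⁶ W m⁻².
Energy balance: absorbed = emitted ⇒ πR²·S(1−A) = 4πR²·σT_eq⁴, so T_eq⁴ = S(1−A)/(4σ).
T_eq = [3.72×10⁶ × 0.64 / (4 × 5.67×10⁻⁸)]^(1/4) = (1.05×10¹³)^(1/4) = 1800 K.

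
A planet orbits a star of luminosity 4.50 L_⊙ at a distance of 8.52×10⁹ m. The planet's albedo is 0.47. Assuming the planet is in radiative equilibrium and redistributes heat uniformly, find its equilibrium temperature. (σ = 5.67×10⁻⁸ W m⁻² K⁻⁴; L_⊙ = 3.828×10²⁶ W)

L = 4.50 × 3.828×10²⁶ = 1.72×10²⁷ W.
Flux: S = L/(4πd²) = 1.72×10²⁷/(4π×(8.52×10⁹)²) = 1.89×10⁶ W m⁻².
Energy balance: absorbed = emitted ⇒ πR²·S(1−A) = 4πR²·σT_eq⁴, so T_eq⁴ = S(1−A)/(4σ).
T_eq = [1.89×10⁶ × 0.53 / (4 × 5.67×10⁻⁸)]^(1/4) = (4.41×10¹²)^(1/4) = 1450 K.

T_eq ≈ 1450 K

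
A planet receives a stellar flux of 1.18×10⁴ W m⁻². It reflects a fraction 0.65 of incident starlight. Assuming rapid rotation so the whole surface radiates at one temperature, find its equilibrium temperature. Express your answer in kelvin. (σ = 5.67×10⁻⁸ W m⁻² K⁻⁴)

T_eq ≈ 367 K

Energy balance: absorbed = emitted ⇒ πR²·S(1−A) = 4πR²·σT_eq⁴, so T_eq⁴ = S(1−A)/(4σ).
T_eq = [1.18×10⁴ × 0.35 / (4 × 5.67×10⁻⁸)]^(1/4) = (1.82×10¹⁰)^(1/4) = 367 K.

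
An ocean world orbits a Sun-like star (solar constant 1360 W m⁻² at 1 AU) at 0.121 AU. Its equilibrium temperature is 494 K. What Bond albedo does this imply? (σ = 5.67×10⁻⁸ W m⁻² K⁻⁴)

Flux at 0.121 AU: S = 1360/0.121² = 9.29×10⁴ W m⁻².
From T_eq⁴ = S(1−A)/(4σ): 1−A = 4σT_eq⁴/S.
1−A = 4 × 5.67×10⁻⁸ × (494)⁴ / 9.29×10⁴ = 0.145.

A ≈ 0.85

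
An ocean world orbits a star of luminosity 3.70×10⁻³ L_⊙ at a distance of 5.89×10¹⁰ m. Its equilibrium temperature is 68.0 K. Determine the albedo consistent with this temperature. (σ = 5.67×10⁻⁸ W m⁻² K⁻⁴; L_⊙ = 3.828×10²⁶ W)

A ≈ 0.85

L = 3.70×10⁻³ × 3.828×10²⁶ = 1.42×10²⁴ W.
Flux: S = L/(4πd²) = 1.42×10²⁴/(4π×(5.89×10¹⁰)²) = 32.5 W m⁻².
From T_eq⁴ = S(1−A)/(4σ): 1−A = 4σT_eq⁴/S.
1−A = 4 × 5.67×10⁻⁸ × (68.0)⁴ / 32.5 = 0.149.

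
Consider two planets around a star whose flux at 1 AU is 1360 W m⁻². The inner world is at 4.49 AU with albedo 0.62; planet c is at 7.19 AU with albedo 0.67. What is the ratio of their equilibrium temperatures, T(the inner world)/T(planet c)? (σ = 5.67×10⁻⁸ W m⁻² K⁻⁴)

T₁/T₂ ≈ 1.311

T_eq = [S₀(1−A)/(4σd²)]^(1/4), so T ∝ (1−A)^(1/4) / √d.
T₁ = [1360×0.38/(4×5.67×10⁻⁸×4.49²)]^(1/4) = 103.11 K.
T₂ = [1360×0.33/(4×5.67×10⁻⁸×7.19²)]^(1/4) = 78.66 K.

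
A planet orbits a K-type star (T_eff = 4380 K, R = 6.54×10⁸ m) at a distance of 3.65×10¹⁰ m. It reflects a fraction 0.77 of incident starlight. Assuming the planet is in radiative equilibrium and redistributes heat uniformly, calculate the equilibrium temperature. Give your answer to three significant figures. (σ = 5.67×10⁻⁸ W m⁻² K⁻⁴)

T_eq ≈ 287 K

L = 4πR_⋆²σT_⋆⁴ = 4π(6.54×10⁸)² × 5.67×10⁻⁸ × (4380)⁴ = 1.12×10²⁶ W.
S = L/(4πd²) = 6700 W m⁻².
Energy balance: absorbed = emitted ⇒ πR²·S(1−A) = 4πR²·σT_eq⁴, so T_eq⁴ = S(1−A)/(4σ).
T_eq = [6700 × 0.23 / (4 × 5.67×10⁻⁸)]^(1/4) = (6.79×10⁹)^(1/4) = 287 K.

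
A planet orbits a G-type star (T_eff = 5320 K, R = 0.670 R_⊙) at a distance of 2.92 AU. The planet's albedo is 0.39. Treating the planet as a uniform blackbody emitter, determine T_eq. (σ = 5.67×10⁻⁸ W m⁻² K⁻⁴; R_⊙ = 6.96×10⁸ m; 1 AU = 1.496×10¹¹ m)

R_⋆ = 0.670 × 6.96×10⁸ = 4.66×10⁸ m.
d = 2.92 AU = 4.37×10¹¹ m.
L = 4πR_⋆²σT_⋆⁴ = 4π(4.66×10⁸)² × 5.67×10⁻⁸ × (5320)⁴ = 1.24×10²⁶ W.
S = L/(4πd²) = 51.8 W m⁻².
Energy balance: absorbed = emitted ⇒ πR²·S(1−A) = 4πR²·σT_eq⁴, so T_eq⁴ = S(1−A)/(4σ).
T_eq = [51.8 × 0.61 / (4 × 5.67×10⁻⁸)]^(1/4) = (1.39×10⁸)^(1/4) = 109 K.

T_eq ≈ 109 K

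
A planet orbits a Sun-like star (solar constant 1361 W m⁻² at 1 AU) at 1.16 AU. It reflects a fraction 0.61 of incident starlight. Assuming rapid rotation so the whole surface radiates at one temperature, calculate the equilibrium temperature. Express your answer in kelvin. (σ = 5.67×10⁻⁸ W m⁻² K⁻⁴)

Flux at 1.16 AU: S = 1361/1.16² = 1010 W m⁻².
Energy balance: absorbed = emitted ⇒ πR²·S(1−A) = 4πR²·σT_eq⁴, so T_eq⁴ = S(1−A)/(4σ).
T_eq = [1010 × 0.39 / (4 × 5.67×10⁻⁸)]^(1/4) = (1.74×10⁹)^(1/4) = 204 K.

T_eq ≈ 204 K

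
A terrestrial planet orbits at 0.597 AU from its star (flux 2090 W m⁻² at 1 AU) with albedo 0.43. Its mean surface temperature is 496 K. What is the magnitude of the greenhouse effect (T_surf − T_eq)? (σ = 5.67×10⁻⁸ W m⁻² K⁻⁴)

S = 2090/0.597² = 5864 W m⁻².
T_eq = [S(1−A)/(4σ)]^(1/4) = [5864×0.57/(4×5.67×10⁻⁸)]^(1/4) = 348.4 K.
ΔT = T_surf − T_eq = 496 − 348.4.

ΔT ≈ 147.6 K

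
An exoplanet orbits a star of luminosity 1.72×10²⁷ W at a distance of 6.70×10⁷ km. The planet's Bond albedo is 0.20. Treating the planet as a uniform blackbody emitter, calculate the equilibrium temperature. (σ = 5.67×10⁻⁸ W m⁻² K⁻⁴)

d = 6.70×10⁷ km = 6.70×10¹⁰ m.
Flux: S = L/(4πd²) = 1.72×10²⁷/(4π×(6.70×10¹⁰)²) = 3.05×10⁴ W m⁻².
Energy balance: absorbed = emitted ⇒ πR²·S(1−A) = 4πR²·σT_eq⁴, so T_eq⁴ = S(1−A)/(4σ).
T_eq = [3.05×10⁴ × 0.80 / (4 × 5.67×10⁻⁸)]^(1/4) = (1.08×10¹¹)^(1/4) = 573 K.

T_eq ≈ 573 K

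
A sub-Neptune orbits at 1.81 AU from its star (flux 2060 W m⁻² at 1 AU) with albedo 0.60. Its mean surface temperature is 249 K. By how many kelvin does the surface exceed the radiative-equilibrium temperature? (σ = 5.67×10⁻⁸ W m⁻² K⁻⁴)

S = 2060/1.81² = 628.8 W m⁻².
T_eq = [S(1−A)/(4σ)]^(1/4) = [628.8×0.40/(4×5.67×10⁻⁸)]^(1/4) = 182.5 K.
ΔT = T_surf − T_eq = 249 − 182.5.

ΔT ≈ 66.5 K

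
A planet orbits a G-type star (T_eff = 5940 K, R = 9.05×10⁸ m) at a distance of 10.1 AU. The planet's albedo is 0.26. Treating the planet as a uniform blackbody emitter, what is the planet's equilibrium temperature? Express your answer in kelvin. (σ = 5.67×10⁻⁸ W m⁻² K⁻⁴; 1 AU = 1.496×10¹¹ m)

d = 10.1 AU = 1.51×10¹² m.
L = 4πR_⋆²σT_⋆⁴ = 4π(9.05×10⁸)² × 5.67×10⁻⁸ × (5940)⁴ = 7.27×10²⁶ W.
S = L/(4πd²) = 25.3 W m⁻².
Energy balance: absorbed = emitted ⇒ πR²·S(1−A) = 4πR²·σT_eq⁴, so T_eq⁴ = S(1−A)/(4σ).
T_eq = [25.3 × 0.74 / (4 × 5.67×10⁻⁸)]^(1/4) = (8.26×10⁷)^(1/4) = 95.3 K.

T_eq ≈ 95.3 K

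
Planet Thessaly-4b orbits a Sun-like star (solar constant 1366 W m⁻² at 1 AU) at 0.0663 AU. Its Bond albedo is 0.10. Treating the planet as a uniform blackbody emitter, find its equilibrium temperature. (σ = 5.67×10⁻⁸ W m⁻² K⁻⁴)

Flux at 0.0663 AU: S = 1366/0.0663² = 3.11×10⁵ W m⁻².
Energy balance: absorbed = emitted ⇒ πR²·S(1−A) = 4πR²·σT_eq⁴, so T_eq⁴ = S(1−A)/(4σ).
T_eq = [3.11×10⁵ × 0.90 / (4 × 5.67×10⁻⁸)]^(1/4) = (1.23×10¹²)^(1/4) = 1050 K.

T_eq ≈ 1050 K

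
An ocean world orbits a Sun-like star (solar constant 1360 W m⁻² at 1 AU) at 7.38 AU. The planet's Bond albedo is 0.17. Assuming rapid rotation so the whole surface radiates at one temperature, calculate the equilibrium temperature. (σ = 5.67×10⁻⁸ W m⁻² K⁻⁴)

T_eq ≈ 97.8 K

Flux at 7.38 AU: S = 1360/7.38² = 25.0 W m⁻².
Energy balance: absorbed = emitted ⇒ πR²·S(1−A) = 4πR²·σT_eq⁴, so T_eq⁴ = S(1−A)/(4σ).
T_eq = [25.0 × 0.83 / (4 × 5.67×10⁻⁸)]^(1/4) = (9.14×10⁷)^(1/4) = 97.8 K.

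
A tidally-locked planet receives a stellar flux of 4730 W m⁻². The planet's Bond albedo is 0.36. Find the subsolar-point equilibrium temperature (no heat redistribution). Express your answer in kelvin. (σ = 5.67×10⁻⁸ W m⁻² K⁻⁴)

At the subsolar point the surface absorbs S(1−A) and emits σT⁴ per unit area — no factor of 4, since only the local patch is in balance.
T = [4730 × 0.64 / 5.67×10⁻⁸]^(1/4) = (5.34×10¹⁰)^(1/4) = 481 K.

T_ss ≈ 481 K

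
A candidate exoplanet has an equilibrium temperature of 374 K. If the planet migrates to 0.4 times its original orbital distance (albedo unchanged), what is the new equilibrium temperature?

T_eq ≈ 591 K

T_eq ∝ L^(1/4) · d^(−1/2).
T′ = 374 / 0.4^(1/2) = 591 K.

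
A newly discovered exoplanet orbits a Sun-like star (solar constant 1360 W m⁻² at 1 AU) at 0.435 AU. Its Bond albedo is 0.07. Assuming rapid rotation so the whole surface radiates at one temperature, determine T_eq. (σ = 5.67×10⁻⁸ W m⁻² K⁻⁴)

T_eq ≈ 414 K

Flux at 0.435 AU: S = 1360/0.435² = 7190 W m⁻².
Energy balance: absorbed = emitted ⇒ πR²·S(1−A) = 4πR²·σT_eq⁴, so T_eq⁴ = S(1−A)/(4σ).
T_eq = [7190 × 0.93 / (4 × 5.67×10⁻⁸)]^(1/4) = (2.95×10¹⁰)^(1/4) = 414 K.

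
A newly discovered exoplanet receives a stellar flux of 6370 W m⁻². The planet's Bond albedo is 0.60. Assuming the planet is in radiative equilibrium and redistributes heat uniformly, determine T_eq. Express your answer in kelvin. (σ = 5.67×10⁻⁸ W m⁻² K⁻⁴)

Energy balance: absorbed = emitted ⇒ πR²·S(1−A) = 4πR²·σT_eq⁴, so T_eq⁴ = S(1−A)/(4σ).
T_eq = [6370 × 0.40 / (4 × 5.67×10⁻⁸)]^(1/4) = (1.12×10¹⁰)^(1/4) = 326 K.

T_eq ≈ 326 K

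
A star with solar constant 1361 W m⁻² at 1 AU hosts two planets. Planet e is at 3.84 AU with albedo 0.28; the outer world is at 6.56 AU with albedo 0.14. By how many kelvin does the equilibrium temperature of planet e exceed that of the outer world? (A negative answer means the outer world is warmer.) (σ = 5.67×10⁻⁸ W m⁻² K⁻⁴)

ΔT ≈ 26.2 K

T_eq = [S₀(1−A)/(4σd²)]^(1/4), so T ∝ (1−A)^(1/4) / √d.
T₁ = [1361×0.72/(4×5.67×10⁻⁸×3.84²)]^(1/4) = 130.83 K.
T₂ = [1361×0.86/(4×5.67×10⁻⁸×6.56²)]^(1/4) = 104.65 K.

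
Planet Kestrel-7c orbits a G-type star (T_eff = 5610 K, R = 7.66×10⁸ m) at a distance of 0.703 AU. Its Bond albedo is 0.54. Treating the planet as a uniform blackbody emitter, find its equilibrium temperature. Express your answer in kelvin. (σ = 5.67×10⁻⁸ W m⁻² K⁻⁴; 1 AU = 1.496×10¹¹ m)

d = 0.703 AU = 1.05×10¹¹ m.
L = 4πR_⋆²σT_⋆⁴ = 4π(7.66×10⁸)² × 5.67×10⁻⁸ × (5610)⁴ = 4.14×10²⁶ W.
S = L/(4πd²) = 2980 W m⁻².
Energy balance: absorbed = emitted ⇒ πR²·S(1−A) = 4πR²·σT_eq⁴, so T_eq⁴ = S(1−A)/(4σ).
T_eq = [2980 × 0.46 / (4 × 5.67×10⁻⁸)]^(1/4) = (6.04×10⁹)^(1/4) = 279 K.

T_eq ≈ 279 K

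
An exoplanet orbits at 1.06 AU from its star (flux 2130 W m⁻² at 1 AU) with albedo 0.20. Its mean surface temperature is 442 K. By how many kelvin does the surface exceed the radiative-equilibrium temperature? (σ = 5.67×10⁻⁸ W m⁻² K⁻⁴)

S = 2130/1.06² = 1896 W m⁻².
T_eq = [S(1−A)/(4σ)]^(1/4) = [1896×0.80/(4×5.67×10⁻⁸)]^(1/4) = 286.0 K.
ΔT = T_surf − T_eq = 442 − 286.0.

ΔT ≈ 156.0 K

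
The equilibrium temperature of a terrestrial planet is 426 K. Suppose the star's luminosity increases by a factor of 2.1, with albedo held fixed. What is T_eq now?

T_eq ≈ 513 K

T_eq ∝ L^(1/4) · d^(−1/2).
T′ = 426 × 2.1^(1/4) = 513 K.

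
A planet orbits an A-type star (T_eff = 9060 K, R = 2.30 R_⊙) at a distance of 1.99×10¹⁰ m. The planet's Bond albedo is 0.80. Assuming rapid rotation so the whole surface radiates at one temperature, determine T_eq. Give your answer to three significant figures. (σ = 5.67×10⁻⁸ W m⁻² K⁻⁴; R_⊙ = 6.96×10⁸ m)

R_⋆ = 2.30 × 6.96×10⁸ = 1.60×10⁹ m.
L = 4πR_⋆²σT_⋆⁴ = 4π(1.60×10⁹)² × 5.67×10⁻⁸ × (9060)⁴ = 1.23×10²⁸ W.
S = L/(4πd²) = 2.47×10⁶ W m⁻².
Energy balance: absorbed = emitted ⇒ πR²·S(1−A) = 4πR²·σT_eq⁴, so T_eq⁴ = S(1−A)/(4σ).
T_eq = [2.47×10⁶ × 0.20 / (4 × 5.67×10⁻⁸)]^(1/4) = (2.18×10¹²)^(1/4) = 1220 K.

T_eq ≈ 1220 K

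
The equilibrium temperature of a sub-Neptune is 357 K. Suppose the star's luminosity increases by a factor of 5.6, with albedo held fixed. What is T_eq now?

T_eq ∝ L^(1/4) · d^(−1/2).
T′ = 357 × 5.6^(1/4) = 549 K.

T_eq ≈ 549 K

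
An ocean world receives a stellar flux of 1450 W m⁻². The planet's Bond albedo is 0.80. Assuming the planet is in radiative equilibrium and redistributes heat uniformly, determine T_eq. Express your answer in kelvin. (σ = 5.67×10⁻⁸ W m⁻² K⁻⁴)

T_eq ≈ 189 K

Energy balance: absorbed = emitted ⇒ πR²·S(1−A) = 4πR²·σT_eq⁴, so T_eq⁴ = S(1−A)/(4σ).
T_eq = [1450 × 0.20 / (4 × 5.67×10⁻⁸)]^(1/4) = (1.28×10⁹)^(1/4) = 189 K.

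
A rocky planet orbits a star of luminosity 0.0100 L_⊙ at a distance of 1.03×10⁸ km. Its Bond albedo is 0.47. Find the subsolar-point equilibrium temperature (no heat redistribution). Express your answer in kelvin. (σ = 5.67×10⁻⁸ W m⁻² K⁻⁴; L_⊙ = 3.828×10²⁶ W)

T_ss ≈ 128 K

d = 1.03×10⁸ km = 1.03×10¹¹ m.
L = 0.0100 × 3.828×10²⁶ = 3.83×10²⁴ W.
Flux: S = L/(4πd²) = 3.83×10²⁴/(4π×(1.03×10¹¹)²) = 28.7 W m⁻².
At the subsolar point the surface absorbs S(1−A) and emits σT⁴ per unit area — no factor of 4, since only the local patch is in balance.
T = [28.7 × 0.53 / 5.67×10⁻⁸]^(1/4) = (2.68×10⁸)^(1/4) = 128 K.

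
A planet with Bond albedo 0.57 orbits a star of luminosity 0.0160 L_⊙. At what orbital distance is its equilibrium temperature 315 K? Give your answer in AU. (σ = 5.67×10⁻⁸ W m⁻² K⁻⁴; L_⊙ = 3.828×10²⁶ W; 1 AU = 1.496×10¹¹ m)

L = 0.0160 × 3.828×10²⁶ = 6.12×10²⁴ W.
From T_eq⁴ = L(1−A)/(16πσd²): d = √[L(1−A)/(16πσT_eq⁴)].
d = √[6.12×10²⁴ × 0.43 / (16π × 5.67×10⁻⁸ × (315)⁴)] = 9.69×10⁹ m = 0.0648 AU.

d ≈ 0.0648 AU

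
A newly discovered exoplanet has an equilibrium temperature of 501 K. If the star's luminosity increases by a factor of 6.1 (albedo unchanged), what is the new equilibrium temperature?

T_eq ∝ L^(1/4) · d^(−1/2).
T′ = 501 × 6.1^(1/4) = 787 K.

T_eq ≈ 787 K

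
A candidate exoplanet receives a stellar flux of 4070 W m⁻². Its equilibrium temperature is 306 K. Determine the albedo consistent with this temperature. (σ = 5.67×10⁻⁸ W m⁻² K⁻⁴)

From T_eq⁴ = S(1−A)/(4σ): 1−A = 4σT_eq⁴/S.
1−A = 4 × 5.67×10⁻⁸ × (306)⁴ / 4070 = 0.489.

A ≈ 0.51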